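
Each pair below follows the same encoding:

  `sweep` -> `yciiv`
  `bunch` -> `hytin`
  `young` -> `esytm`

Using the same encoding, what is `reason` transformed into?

xieyst

The shift depends on letter class: consonant s→y is +6, but vowel e→i is +4. The rule splits by letter class: vowels +4, consonants +6.
For reason: r(cons)+6=x, e(vowel)+4=i, a(vowel)+4=e, s(cons)+6=y, o(vowel)+4=s, n(cons)+6=t.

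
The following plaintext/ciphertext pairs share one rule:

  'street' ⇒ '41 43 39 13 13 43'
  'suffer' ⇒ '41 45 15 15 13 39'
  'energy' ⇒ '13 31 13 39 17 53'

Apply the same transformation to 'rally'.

With a=1..z=26, the number is 2·pos + 3.
Applying it to rally: r=18→39, a=1→5, l=12→27, l=12→27, y=25→53.

39 5 27 27 53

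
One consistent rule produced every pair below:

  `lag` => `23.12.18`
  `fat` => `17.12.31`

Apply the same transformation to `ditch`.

15.20.31.14.19

l is letter #12 and maps to 23: an offset of 11. The number is (letter's place in the alphabet, a=1) + 11.
Applying it to ditch: d=4→15, i=9→20, t=20→31, c=3→14, h=8→19.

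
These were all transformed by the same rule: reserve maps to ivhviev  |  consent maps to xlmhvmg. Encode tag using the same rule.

gzt

Each pair mirrors across the alphabet (r↔i, e↔v, s↔h): positions sum to 25. Each letter is replaced by its mirror in the alphabet: a↔z, b↔y, c↔x, and so on (the Atbash cipher).
Applying it to tag: t↔g, a↔z, g↔t.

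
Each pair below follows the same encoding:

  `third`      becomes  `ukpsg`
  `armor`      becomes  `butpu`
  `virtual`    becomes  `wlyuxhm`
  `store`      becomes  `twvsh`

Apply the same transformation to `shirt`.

Shifts by position in third: pos 0: t→u (+1), pos 1: h→k (+3), pos 2: i→p (+7), pos 3: r→s (+1), pos 4: d→g (+3) — repeating every 3. A repeating key of period 3 is used — shifts +1, +3, +7 over and over.
On shirt: s+1=t, h+3=k, i+7=p, r+1=s, t+3=w.

tkpsw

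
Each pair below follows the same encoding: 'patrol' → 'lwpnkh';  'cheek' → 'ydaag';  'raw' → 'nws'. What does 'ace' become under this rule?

wya

It's a constant shift of +22 (ROT22).
Applying it to ace: a+22=w, c+22=y, e+22=a.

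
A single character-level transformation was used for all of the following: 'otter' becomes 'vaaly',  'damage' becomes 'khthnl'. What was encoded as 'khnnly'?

Compare letters: o→v is +7, t→a is +7, t→a is +7 — a constant shift. This is a Caesar cipher with shift 7.
Decoding khnnly: k−7=d, h−7=a, n−7=g, n−7=g, l−7=e, y−7=r.

dagger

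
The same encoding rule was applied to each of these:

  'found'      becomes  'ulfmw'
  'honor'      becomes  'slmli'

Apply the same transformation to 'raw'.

Letters are reflected about the middle of the alphabet (position → 25−position): Atbash.
Applying it to raw: r↔i, a↔z, w↔d.

izd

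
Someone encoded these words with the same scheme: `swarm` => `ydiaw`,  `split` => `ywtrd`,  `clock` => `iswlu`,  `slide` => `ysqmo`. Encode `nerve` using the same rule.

tlzeo

Letter i (0-indexed) is shifted by i+6, so successive shifts are 6, 7, 8, ….
Applying it to nerve: n+6=t, e+7=l, r+8=z, v+9=e, e+10=o.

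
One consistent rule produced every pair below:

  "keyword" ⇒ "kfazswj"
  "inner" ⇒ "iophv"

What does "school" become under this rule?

In keyword: k→k is +0, e→f is +1, y→a is +2, w→z is +3 — the shift increases by 1 each position. The shift increases by 1 at each position, starting from +0: 0, 1, 2, ….
For school: s+0=s, c+1=d, h+2=j, o+3=r, o+4=s, l+5=q.

sdjrsq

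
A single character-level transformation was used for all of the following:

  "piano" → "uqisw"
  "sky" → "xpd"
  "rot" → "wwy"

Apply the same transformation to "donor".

iwsww

The shift depends on letter class: consonant p→u is +5, but vowel i→q is +8. Vowels shift forward by 8 and consonants shift forward by 5.
On donor: d(cons)+5=i, o(vowel)+8=w, n(cons)+5=s, o(vowel)+8=w, r(cons)+5=w.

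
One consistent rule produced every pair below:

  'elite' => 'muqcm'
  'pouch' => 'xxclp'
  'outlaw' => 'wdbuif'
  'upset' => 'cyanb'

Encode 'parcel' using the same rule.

xjzlmu

Shifts by position in elite: pos 0: e→m (+8), pos 1: l→u (+9), pos 2: i→q (+8), pos 3: t→c (+9) — repeating every 2. It's a Vigenère-style cipher with numeric key [8,9]: position i shifts by key[i mod 2].
For parcel: p+8=x, a+9=j, r+8=z, c+9=l, e+8=m, l+9=u.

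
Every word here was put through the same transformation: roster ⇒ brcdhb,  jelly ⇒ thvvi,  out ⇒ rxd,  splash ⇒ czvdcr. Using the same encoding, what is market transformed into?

wdbuhd

The shift depends on letter class: consonant r→b is +10, but vowel o→r is +3. Two shifts are in play — +3 for a/e/i/o/u, +10 for every other letter.
Applying it to market: m(cons)+10=w, a(vowel)+3=d, r(cons)+10=b, k(cons)+10=u, e(vowel)+3=h, t(cons)+10=d.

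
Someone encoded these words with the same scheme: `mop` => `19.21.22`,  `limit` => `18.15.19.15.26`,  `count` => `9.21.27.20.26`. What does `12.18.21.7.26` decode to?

m is letter #13 and maps to 19: an offset of 6. The number is (letter's place in the alphabet, a=1) + 6.
Reversing it on 12.18.21.7.26: 12→(12−6)÷1=6=f, 18→(18−6)÷1=12=l, 21→(21−6)÷1=15=o, 7→(7−6)÷1=1=a, 26→(26−6)÷1=20=t.

float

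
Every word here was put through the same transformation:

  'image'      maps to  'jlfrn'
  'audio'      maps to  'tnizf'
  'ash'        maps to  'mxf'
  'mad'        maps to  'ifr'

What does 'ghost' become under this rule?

The output letters match the input read backwards, each shifted +5: image reversed is egami. The word is reversed, then every letter is shifted forward by 5.
Applying it to ghost: reverse → tsohg; then shift: t+5=y, s+5=x, o+5=t, h+5=m, g+5=l.

yxtml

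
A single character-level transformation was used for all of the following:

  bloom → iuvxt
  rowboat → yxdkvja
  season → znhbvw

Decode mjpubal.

failure

Shifts by position in bloom: pos 0: b→i (+7), pos 1: l→u (+9), pos 2: o→v (+7), pos 3: o→x (+9) — repeating every 2. A repeating key of period 2 is used — shifts +7, +9 over and over.
Reversing it on mjpubal: m−7=f, j−9=a, p−7=i, u−9=l, b−7=u, a−9=r, l−7=e.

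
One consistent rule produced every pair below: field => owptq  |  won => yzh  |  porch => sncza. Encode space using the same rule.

The output letters match the input read backwards, each shifted +11: field reversed is dleif. Read the word backwards and shift each letter +11.
On space: reverse → ecaps; then shift: e+11=p, c+11=n, a+11=l, p+11=a, s+11=d.

pnlad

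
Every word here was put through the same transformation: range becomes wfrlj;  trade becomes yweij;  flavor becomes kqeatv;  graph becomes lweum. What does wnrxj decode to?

rinse

Shifts by position in range: pos 0: r→w (+5), pos 1: a→f (+5), pos 2: n→r (+4), pos 3: g→l (+5), pos 4: e→j (+5) — repeating every 3. A repeating key of period 3 is used — shifts +5, +5, +4 over and over.
Undoing it on wnrxj: w−5=r, n−5=i, r−4=n, x−5=s, j−5=e.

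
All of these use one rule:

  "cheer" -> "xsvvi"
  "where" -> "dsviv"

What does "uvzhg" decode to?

feast

Each pair mirrors across the alphabet (c↔x, h↔s, e↔v): positions sum to 25. This is the alphabet-reversal cipher (Atbash): a becomes z, b becomes y, etc.
Decoding uvzhg: u↔f, v↔e, z↔a, h↔s, g↔t.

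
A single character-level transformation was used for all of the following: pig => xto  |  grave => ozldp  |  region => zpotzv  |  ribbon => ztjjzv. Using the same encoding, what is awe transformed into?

lep

The rule splits by letter class: vowels +11, consonants +8.
For awe: a(vowel)+11=l, w(cons)+8=e, e(vowel)+11=p.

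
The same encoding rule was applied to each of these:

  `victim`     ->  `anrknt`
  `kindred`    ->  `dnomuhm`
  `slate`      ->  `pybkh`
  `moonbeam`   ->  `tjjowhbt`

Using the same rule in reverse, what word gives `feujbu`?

uproar

v(21)→a(0) and i(8)→n(13) fit y≡21x+1 (mod 26); the inverse of 21 mod 26 is 5. This is an affine cipher: with a=0,…,z=25, each position x becomes (21x+1) mod 26.
Decoding feujbu: f(5)→5·(5−1)≡20=u; e(4)→5·(4−1)≡15=p; u(20)→5·(20−1)≡17=r; j(9)→5·(9−1)≡14=o; b(1)→5·(1−1)≡0=a; u(20)→5·(20−1)≡17=r (all mod 26).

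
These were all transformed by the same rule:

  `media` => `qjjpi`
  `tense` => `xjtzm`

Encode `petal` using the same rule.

tjzht

In media: m→q is +4, e→j is +5, d→j is +6, i→p is +7 — the shift increases by 1 each position. Each letter shifts forward by (position + 4), i.e. 4, 5, 6, … — the shift grows by one for each successive letter.
Applying it to petal: p+4=t, e+5=j, t+6=z, a+7=h, l+8=t.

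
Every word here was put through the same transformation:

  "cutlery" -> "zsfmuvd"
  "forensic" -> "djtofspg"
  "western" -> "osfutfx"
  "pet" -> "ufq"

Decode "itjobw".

The output letters match the input read backwards, each shifted +1: cutlery reversed is yreltuc. The word is reversed, then every letter is shifted forward by 1.
Undoing it on itjobw: shift back: i−1=h, t−1=s, j−1=i, o−1=n, b−1=a, w−1=v → hsinav; then reverse → vanish.

vanish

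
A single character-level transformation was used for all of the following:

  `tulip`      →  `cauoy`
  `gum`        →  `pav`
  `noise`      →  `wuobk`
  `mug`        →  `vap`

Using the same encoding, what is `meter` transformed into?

Two shifts are in play — +6 for a/e/i/o/u, +9 for every other letter.
On meter: m(cons)+9=v, e(vowel)+6=k, t(cons)+9=c, e(vowel)+6=k, r(cons)+9=a.

vkcka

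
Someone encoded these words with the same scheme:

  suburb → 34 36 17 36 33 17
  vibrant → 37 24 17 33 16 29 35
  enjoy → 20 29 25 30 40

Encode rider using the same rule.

s is letter #19 and maps to 34: an offset of 15. Letters become their 1-based position plus 15 (so a→16, b→17, …).
Applying it to rider: r=18→33, i=9→24, d=4→19, e=5→20, r=18→33.

33 24 19 20 33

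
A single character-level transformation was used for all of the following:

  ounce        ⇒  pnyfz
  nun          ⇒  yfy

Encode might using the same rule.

The output letters match the input read backwards, each shifted +11: ounce reversed is ecnuo. Two steps: reverse the string, then apply a Caesar shift of +11.
Applying it to might: reverse → thgim; then shift: t+11=e, h+11=s, g+11=r, i+11=t, m+11=x.

esrtx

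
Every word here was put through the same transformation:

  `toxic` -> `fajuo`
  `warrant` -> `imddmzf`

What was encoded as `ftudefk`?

Compare letters: t→f is +12, o→a is +12, x→j is +12 — a constant shift. Each letter is shifted forward by 12 in the alphabet (a Caesar shift of +12).
Decoding ftudefk: f−12=t, t−12=h, u−12=i, d−12=r, e−12=s, f−12=t, k−12=y.

thirsty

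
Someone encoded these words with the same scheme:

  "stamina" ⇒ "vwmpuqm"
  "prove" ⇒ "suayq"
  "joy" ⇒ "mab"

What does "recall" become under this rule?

uqfmoo

The shift depends on letter class: consonant s→v is +3, but vowel a→m is +12. The rule splits by letter class: vowels +12, consonants +3.
Applying it to recall: r(cons)+3=u, e(vowel)+12=q, c(cons)+3=f, a(vowel)+12=m, l(cons)+3=o, l(cons)+3=o.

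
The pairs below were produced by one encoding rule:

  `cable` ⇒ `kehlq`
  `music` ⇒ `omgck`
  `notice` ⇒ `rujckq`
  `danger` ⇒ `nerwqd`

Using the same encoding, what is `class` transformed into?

c(2)→k(10) and a(0)→e(4) fit y≡3x+4 (mod 26); the inverse of 3 mod 26 is 9. Treating letters as 0–25, the rule is x ↦ 3x + 4 (mod 26).
Applying it to class: c(2)→3·2+4≡10=k; l(11)→3·11+4≡11=l; a(0)→3·0+4≡4=e; s(18)→3·18+4≡6=g; s(18)→3·18+4≡6=g (all mod 26).

klegg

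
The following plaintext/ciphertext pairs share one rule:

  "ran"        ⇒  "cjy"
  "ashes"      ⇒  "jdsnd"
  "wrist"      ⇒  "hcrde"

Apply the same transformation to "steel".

dennw

Vowels shift forward by 9 and consonants shift forward by 11.
For steel: s(cons)+11=d, t(cons)+11=e, e(vowel)+9=n, e(vowel)+9=n, l(cons)+11=w.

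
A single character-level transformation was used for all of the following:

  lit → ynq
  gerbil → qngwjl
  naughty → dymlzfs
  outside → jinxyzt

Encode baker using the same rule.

The output letters match the input read backwards, each shifted +5: lit reversed is til. Two steps: reverse the string, then apply a Caesar shift of +5.
On baker: reverse → rekab; then shift: r+5=w, e+5=j, k+5=p, a+5=f, b+5=g.

wjpfg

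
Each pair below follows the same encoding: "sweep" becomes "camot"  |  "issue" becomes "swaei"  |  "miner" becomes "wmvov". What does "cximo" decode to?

stack

It's a Vigenère-style cipher with numeric key [10,4,8]: position i shifts by key[i mod 3].
Reversing it on cximo: c−10=s, x−4=t, i−8=a, m−10=c, o−4=k.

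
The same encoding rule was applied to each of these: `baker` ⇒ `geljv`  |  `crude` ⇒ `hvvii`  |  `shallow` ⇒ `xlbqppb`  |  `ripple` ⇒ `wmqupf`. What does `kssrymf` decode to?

A repeating key of period 3 is used — shifts +5, +4, +1 over and over.
Decoding kssrymf: k−5=f, s−4=o, s−1=r, r−5=m, y−4=u, m−1=l, f−5=a.

formula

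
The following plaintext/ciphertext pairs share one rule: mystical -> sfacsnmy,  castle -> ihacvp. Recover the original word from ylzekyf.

In mystical: m→s is +6, y→f is +7, s→a is +8, t→c is +9 — the shift increases by 1 each position. The shift increases by 1 at each position, starting from +6: 6, 7, 8, ….
Undoing it on ylzekyf: y−6=s, l−7=e, z−8=r, e−9=v, k−10=a, y−11=n, f−12=t.

servant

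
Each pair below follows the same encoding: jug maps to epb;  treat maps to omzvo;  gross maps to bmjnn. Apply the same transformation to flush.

Compare letters: j→e is +21, u→p is +21, g→b is +21 — a constant shift. Each letter is shifted forward by 21 in the alphabet (a Caesar shift of +21).
For flush: f+21=a, l+21=g, u+21=p, s+21=n, h+21=c.

agpnc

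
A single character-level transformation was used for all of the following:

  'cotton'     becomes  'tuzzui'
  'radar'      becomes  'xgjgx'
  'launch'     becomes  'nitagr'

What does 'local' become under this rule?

The output letters match the input read backwards, each shifted +6: cotton reversed is nottoc. Read the word backwards and shift each letter +6.
Applying it to local: reverse → lacol; then shift: l+6=r, a+6=g, c+6=i, o+6=u, l+6=r.

rgiur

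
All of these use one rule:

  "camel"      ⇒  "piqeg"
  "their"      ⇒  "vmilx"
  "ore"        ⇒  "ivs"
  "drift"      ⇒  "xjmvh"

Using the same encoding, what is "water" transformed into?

vixea

Read the word backwards and shift each letter +4.
Applying it to water: reverse → retaw; then shift: r+4=v, e+4=i, t+4=x, a+4=e, w+4=a.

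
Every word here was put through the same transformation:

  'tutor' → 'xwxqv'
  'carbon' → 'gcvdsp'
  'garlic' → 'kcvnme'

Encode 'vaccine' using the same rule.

zcgempi

Shifts by position in tutor: pos 0: t→x (+4), pos 1: u→w (+2), pos 2: t→x (+4), pos 3: o→q (+2) — repeating every 2. A repeating key of period 2 is used — shifts +4, +2 over and over.
On vaccine: v+4=z, a+2=c, c+4=g, c+2=e, i+4=m, n+2=p, e+4=i.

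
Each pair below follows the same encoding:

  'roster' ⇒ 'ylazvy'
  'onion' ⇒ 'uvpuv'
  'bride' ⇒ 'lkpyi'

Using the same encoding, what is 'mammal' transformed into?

The output letters match the input read backwards, each shifted +7: roster reversed is retsor. Two steps: reverse the string, then apply a Caesar shift of +7.
For mammal: reverse → lammam; then shift: l+7=s, a+7=h, m+7=t, m+7=t, a+7=h, m+7=t.

shttht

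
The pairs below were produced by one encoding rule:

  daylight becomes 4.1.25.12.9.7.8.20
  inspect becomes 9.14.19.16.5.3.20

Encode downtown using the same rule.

4.15.23.14.20.15.23.14

d is letter #4 and maps to 4: an offset of 0. Letters become their 1-indexed alphabet positions: a=1 … z=26.
Applying it to downtown: d=4→4, o=15→15, w=23→23, n=14→14, t=20→20, o=15→15, w=23→23, n=14→14.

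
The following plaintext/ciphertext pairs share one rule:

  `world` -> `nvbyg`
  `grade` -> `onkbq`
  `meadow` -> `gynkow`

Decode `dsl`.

bit

Two steps: reverse the string, then apply a Caesar shift of +10.
Reversing it on dsl: shift back: d−10=t, s−10=i, l−10=b → tib; then reverse → bit.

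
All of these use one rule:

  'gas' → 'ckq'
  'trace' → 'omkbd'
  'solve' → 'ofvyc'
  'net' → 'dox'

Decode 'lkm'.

cab

Read the word backwards and shift each letter +10.
Undoing it on lkm: shift back: l−10=b, k−10=a, m−10=c → bac; then reverse → cab.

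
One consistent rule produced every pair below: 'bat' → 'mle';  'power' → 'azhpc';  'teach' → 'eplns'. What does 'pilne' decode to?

Compare letters: b→m is +11, a→l is +11, t→e is +11 — a constant shift. This is a Caesar cipher with shift 11.
Decoding pilne: p−11=e, i−11=x, l−11=a, n−11=c, e−11=t.

exact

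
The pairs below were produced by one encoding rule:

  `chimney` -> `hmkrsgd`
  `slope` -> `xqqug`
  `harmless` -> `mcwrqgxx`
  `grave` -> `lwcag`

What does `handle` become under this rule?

mcsiqg

The shift depends on letter class: consonant c→h is +5, but vowel i→k is +2. Two shifts are in play — +2 for a/e/i/o/u, +5 for every other letter.
On handle: h(cons)+5=m, a(vowel)+2=c, n(cons)+5=s, d(cons)+5=i, l(cons)+5=q, e(vowel)+2=g.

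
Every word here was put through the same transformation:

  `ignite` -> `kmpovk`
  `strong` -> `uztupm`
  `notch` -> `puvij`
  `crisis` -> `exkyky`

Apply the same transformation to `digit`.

The shifts repeat in a cycle of length 2: positions 0,1,… shift by +2, +6, then the pattern repeats.
For digit: d+2=f, i+6=o, g+2=i, i+6=o, t+2=v.

foiov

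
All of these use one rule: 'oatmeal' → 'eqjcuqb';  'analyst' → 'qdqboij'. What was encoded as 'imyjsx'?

switch

Compare letters: o→e is +16, a→q is +16, t→j is +16 — a constant shift. It's a constant shift of +16 (ROT16).
Decoding imyjsx: i−16=s, m−16=w, y−16=i, j−16=t, s−16=c, x−16=h.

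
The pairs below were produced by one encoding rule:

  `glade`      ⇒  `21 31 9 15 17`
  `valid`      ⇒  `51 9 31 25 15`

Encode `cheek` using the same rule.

The formula is n = 2×(alphabet index, a=1) + 7.
On cheek: c=3→13, h=8→23, e=5→17, e=5→17, k=11→29.

13 23 17 17 29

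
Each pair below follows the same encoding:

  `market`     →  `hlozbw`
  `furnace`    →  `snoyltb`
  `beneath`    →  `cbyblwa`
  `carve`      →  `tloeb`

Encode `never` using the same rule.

ybebo

m(12)→h(7) and a(0)→l(11) fit y≡17x+11 (mod 26); the inverse of 17 mod 26 is 23. Treating letters as 0–25, the rule is x ↦ 17x + 11 (mod 26).
Applying it to never: n(13)→17·13+11≡24=y; e(4)→17·4+11≡1=b; v(21)→17·21+11≡4=e; e(4)→17·4+11≡1=b; r(17)→17·17+11≡14=o (all mod 26).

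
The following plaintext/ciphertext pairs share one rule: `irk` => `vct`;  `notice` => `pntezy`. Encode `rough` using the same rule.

The output letters match the input read backwards, each shifted +11: irk reversed is kri. Two steps: reverse the string, then apply a Caesar shift of +11.
For rough: reverse → hguor; then shift: h+11=s, g+11=r, u+11=f, o+11=z, r+11=c.

srfzc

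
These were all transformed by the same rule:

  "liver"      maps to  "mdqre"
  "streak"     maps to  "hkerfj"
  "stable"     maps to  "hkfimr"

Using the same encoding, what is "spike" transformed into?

hydjr

l(11)→m(12) and i(8)→d(3) fit y≡3x+5 (mod 26); the inverse of 3 mod 26 is 9. Treating letters as 0–25, the rule is x ↦ 3x + 5 (mod 26).
Applying it to spike: s(18)→3·18+5≡7=h; p(15)→3·15+5≡24=y; i(8)→3·8+5≡3=d; k(10)→3·10+5≡9=j; e(4)→3·4+5≡17=r (all mod 26).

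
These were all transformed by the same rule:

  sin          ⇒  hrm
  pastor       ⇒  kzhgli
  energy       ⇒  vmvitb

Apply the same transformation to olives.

Each letter is replaced by its mirror in the alphabet: a↔z, b↔y, c↔x, and so on (the Atbash cipher).
For olives: o↔l, l↔o, i↔r, v↔e, e↔v, s↔h.

lorevh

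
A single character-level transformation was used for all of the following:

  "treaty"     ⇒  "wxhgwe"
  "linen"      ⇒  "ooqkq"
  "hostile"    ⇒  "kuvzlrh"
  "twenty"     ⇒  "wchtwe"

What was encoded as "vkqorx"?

senior

It's a Vigenère-style cipher with numeric key [3,6]: position i shifts by key[i mod 2].
Decoding vkqorx: v−3=s, k−6=e, q−3=n, o−6=i, r−3=o, x−6=r.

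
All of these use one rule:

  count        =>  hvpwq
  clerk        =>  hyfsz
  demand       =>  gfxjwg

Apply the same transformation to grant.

dsjwq

c(2)→h(7) and o(14)→v(21) fit y≡25x+9 (mod 26); the inverse of 25 mod 26 is 25. Each letter's alphabet position (a=0..z=25) is mapped through 25·x+9 mod 26 — an affine cipher.
For grant: g(6)→25·6+9≡3=d; r(17)→25·17+9≡18=s; a(0)→25·0+9≡9=j; n(13)→25·13+9≡22=w; t(19)→25·19+9≡16=q (all mod 26).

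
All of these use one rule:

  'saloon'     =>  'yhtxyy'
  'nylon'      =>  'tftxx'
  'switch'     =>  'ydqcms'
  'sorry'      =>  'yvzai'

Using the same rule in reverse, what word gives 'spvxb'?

In saloon: s→y is +6, a→h is +7, l→t is +8, o→x is +9 — the shift increases by 1 each position. Letter i (0-indexed) is shifted by i+6, so successive shifts are 6, 7, 8, ….
Decoding spvxb: s−6=m, p−7=i, v−8=n, x−9=o, b−10=r.

minor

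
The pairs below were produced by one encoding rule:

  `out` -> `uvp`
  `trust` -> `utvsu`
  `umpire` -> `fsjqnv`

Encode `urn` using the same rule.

osv

The output letters match the input read backwards, each shifted +1: out reversed is tuo. Two steps: reverse the string, then apply a Caesar shift of +1.
On urn: reverse → nru; then shift: n+1=o, r+1=s, u+1=v.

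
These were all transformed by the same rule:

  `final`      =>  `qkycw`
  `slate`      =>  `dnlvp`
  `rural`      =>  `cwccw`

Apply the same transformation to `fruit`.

qtfke

The shifts repeat in a cycle of length 2: positions 0,1,… shift by +11, +2, then the pattern repeats.
Applying it to fruit: f+11=q, r+2=t, u+11=f, i+2=k, t+11=e.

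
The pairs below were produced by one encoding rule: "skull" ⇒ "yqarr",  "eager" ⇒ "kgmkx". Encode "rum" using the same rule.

Each letter is shifted forward by 6 in the alphabet (a Caesar shift of +6).
On rum: r+6=x, u+6=a, m+6=s.

xas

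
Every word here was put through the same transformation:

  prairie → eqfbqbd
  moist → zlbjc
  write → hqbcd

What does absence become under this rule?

p(15)→e(4) and r(17)→q(16) fit y≡19x+5 (mod 26); the inverse of 19 mod 26 is 11. Treating letters as 0–25, the rule is x ↦ 19x + 5 (mod 26).
Applying it to absence: a(0)→19·0+5≡5=f; b(1)→19·1+5≡24=y; s(18)→19·18+5≡9=j; e(4)→19·4+5≡3=d; n(13)→19·13+5≡18=s; c(2)→19·2+5≡17=r; e(4)→19·4+5≡3=d (all mod 26).

fyjdsrd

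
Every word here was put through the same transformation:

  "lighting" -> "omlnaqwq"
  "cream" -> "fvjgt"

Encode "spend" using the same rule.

The shift increases by 1 at each position, starting from +3: 3, 4, 5, ….
On spend: s+3=v, p+4=t, e+5=j, n+6=t, d+7=k.

vtjtk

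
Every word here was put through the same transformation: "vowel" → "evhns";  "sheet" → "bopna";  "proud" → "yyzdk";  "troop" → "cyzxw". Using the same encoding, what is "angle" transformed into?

Shifts by position in vowel: pos 0: v→e (+9), pos 1: o→v (+7), pos 2: w→h (+11), pos 3: e→n (+9), pos 4: l→s (+7) — repeating every 3. A repeating key of period 3 is used — shifts +9, +7, +11 over and over.
Applying it to angle: a+9=j, n+7=u, g+11=r, l+9=u, e+7=l.

jurul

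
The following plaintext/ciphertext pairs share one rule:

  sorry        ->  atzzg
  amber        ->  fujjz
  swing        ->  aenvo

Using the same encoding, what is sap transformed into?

afx

The shift depends on letter class: consonant s→a is +8, but vowel o→t is +5. Two shifts are in play — +5 for a/e/i/o/u, +8 for every other letter.
Applying it to sap: s(cons)+8=a, a(vowel)+5=f, p(cons)+8=x.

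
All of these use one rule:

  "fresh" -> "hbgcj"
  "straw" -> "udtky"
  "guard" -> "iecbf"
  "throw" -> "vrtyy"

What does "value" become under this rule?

xkneg

Shifts by position in fresh: pos 0: f→h (+2), pos 1: r→b (+10), pos 2: e→g (+2), pos 3: s→c (+10) — repeating every 2. It's a Vigenère-style cipher with numeric key [2,10]: position i shifts by key[i mod 2].
Applying it to value: v+2=x, a+10=k, l+2=n, u+10=e, e+2=g.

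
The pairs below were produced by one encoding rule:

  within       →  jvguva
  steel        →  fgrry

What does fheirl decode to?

survey

Compare letters: w→j is +13, i→v is +13, t→g is +13 — a constant shift. Each letter is shifted forward by 13 in the alphabet (a Caesar shift of +13).
Reversing it on fheirl: f−13=s, h−13=u, e−13=r, i−13=v, r−13=e, l−13=y.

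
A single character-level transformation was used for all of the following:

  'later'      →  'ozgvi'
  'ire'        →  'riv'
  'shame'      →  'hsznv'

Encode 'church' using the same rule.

xsfixs

Each pair mirrors across the alphabet (l↔o, a↔z, t↔g): positions sum to 25. Letters are reflected about the middle of the alphabet (position → 25−position): Atbash.
For church: c↔x, h↔s, u↔f, r↔i, c↔x, h↔s.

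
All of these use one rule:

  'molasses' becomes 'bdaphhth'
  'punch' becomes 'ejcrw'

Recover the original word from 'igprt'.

Compare letters: m→b is +15, o→d is +15, l→a is +15 — a constant shift. This is a Caesar cipher with shift 15.
Undoing it on igprt: i−15=t, g−15=r, p−15=a, r−15=c, t−15=e.

trace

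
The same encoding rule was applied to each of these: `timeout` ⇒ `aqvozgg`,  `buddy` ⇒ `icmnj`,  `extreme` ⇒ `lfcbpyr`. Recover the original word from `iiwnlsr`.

bandage

In timeout: t→a is +7, i→q is +8, m→v is +9, e→o is +10 — the shift increases by 1 each position. Each letter shifts forward by (position + 7), i.e. 7, 8, 9, … — the shift grows by one for each successive letter.
Undoing it on iiwnlsr: i−7=b, i−8=a, w−9=n, n−10=d, l−11=a, s−12=g, r−13=e.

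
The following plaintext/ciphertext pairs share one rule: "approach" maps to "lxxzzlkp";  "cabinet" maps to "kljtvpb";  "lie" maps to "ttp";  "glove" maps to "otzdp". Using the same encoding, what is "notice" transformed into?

The shift depends on letter class: consonant p→x is +8, but vowel a→l is +11. Vowels shift forward by 11 and consonants shift forward by 8.
Applying it to notice: n(cons)+8=v, o(vowel)+11=z, t(cons)+8=b, i(vowel)+11=t, c(cons)+8=k, e(vowel)+11=p.

vzbtkp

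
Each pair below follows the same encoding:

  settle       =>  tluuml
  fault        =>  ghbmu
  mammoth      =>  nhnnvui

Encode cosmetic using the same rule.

The shift depends on letter class: consonant s→t is +1, but vowel e→l is +7. The rule splits by letter class: vowels +7, consonants +1.
On cosmetic: c(cons)+1=d, o(vowel)+7=v, s(cons)+1=t, m(cons)+1=n, e(vowel)+7=l, t(cons)+1=u, i(vowel)+7=p, c(cons)+1=d.

dvtnlupd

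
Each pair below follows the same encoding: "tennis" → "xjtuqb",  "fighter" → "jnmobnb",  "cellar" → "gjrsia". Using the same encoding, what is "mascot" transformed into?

qfyjwc

The shift increases by 1 at each position, starting from +4: 4, 5, 6, ….
On mascot: m+4=q, a+5=f, s+6=y, c+7=j, o+8=w, t+9=c.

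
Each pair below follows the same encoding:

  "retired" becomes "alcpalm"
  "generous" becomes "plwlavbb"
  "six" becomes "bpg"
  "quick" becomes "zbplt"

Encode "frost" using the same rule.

The shift depends on letter class: consonant r→a is +9, but vowel e→l is +7. The rule splits by letter class: vowels +7, consonants +9.
On frost: f(cons)+9=o, r(cons)+9=a, o(vowel)+7=v, s(cons)+9=b, t(cons)+9=c.

oavbc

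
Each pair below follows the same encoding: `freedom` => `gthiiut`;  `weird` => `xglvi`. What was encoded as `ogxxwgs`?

In freedom: f→g is +1, r→t is +2, e→h is +3, e→i is +4 — the shift increases by 1 each position. Letter i (0-indexed) is shifted by i+1, so successive shifts are 1, 2, 3, ….
Decoding ogxxwgs: o−1=n, g−2=e, x−3=u, x−4=t, w−5=r, g−6=a, s−7=l.

neutral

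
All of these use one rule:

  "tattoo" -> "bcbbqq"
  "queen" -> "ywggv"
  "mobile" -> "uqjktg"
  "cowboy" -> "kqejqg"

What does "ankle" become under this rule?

cvstg

The shift depends on letter class: consonant t→b is +8, but vowel a→c is +2. Two shifts are in play — +2 for a/e/i/o/u, +8 for every other letter.
On ankle: a(vowel)+2=c, n(cons)+8=v, k(cons)+8=s, l(cons)+8=t, e(vowel)+2=g.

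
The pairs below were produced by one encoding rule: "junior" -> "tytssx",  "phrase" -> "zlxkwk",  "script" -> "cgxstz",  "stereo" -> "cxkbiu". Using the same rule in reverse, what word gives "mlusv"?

Shifts by position in junior: pos 0: j→t (+10), pos 1: u→y (+4), pos 2: n→t (+6), pos 3: i→s (+10), pos 4: o→s (+4), pos 5: r→x (+6) — repeating every 3. A repeating key of period 3 is used — shifts +10, +4, +6 over and over.
Undoing it on mlusv: m−10=c, l−4=h, u−6=o, s−10=i, v−4=r.

choir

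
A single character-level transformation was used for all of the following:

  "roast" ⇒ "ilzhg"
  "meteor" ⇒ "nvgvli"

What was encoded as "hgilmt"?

strong

Each pair mirrors across the alphabet (r↔i, o↔l, a↔z): positions sum to 25. This is the alphabet-reversal cipher (Atbash): a becomes z, b becomes y, etc.
Undoing it on hgilmt: h↔s, g↔t, i↔r, l↔o, m↔n, t↔g.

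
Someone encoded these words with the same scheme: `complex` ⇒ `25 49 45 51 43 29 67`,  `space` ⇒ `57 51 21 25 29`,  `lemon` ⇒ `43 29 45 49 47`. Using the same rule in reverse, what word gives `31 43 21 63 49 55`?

c(#3)→25 and o(#15)→49: differences scale by 2, so n = 2·pos + 19. Each letter becomes 2×(its alphabet position, a=1..z=26) + 19.
Reversing it on 31 43 21 63 49 55: 31→(31−19)÷2=6=f, 43→(43−19)÷2=12=l, 21→(21−19)÷2=1=a, 63→(63−19)÷2=22=v, 49→(49−19)÷2=15=o, 55→(55−19)÷2=18=r.

flavor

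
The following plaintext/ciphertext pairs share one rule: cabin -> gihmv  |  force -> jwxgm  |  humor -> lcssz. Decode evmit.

angel

Shifts by position in cabin: pos 0: c→g (+4), pos 1: a→i (+8), pos 2: b→h (+6), pos 3: i→m (+4), pos 4: n→v (+8) — repeating every 3. The shifts repeat in a cycle of length 3: positions 0,1,… shift by +4, +8, +6, then the pattern repeats.
Reversing it on evmit: e−4=a, v−8=n, m−6=g, i−4=e, t−8=l.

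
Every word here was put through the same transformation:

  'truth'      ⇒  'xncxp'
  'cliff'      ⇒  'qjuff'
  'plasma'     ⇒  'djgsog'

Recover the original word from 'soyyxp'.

smooth

t(19)→x(23) and r(17)→n(13) fit y≡5x+6 (mod 26); the inverse of 5 mod 26 is 21. This is an affine cipher: with a=0,…,z=25, each position x becomes (5x+6) mod 26.
Decoding soyyxp: s(18)→21·(18−6)≡18=s; o(14)→21·(14−6)≡12=m; y(24)→21·(24−6)≡14=o; y(24)→21·(24−6)≡14=o; x(23)→21·(23−6)≡19=t; p(15)→21·(15−6)≡7=h (all mod 26).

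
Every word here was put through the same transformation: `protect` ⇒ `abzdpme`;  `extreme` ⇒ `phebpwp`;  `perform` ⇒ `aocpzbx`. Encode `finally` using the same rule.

qsykwvj

Shifts by position in protect: pos 0: p→a (+11), pos 1: r→b (+10), pos 2: o→z (+11), pos 3: t→d (+10) — repeating every 2. It's a Vigenère-style cipher with numeric key [11,10]: position i shifts by key[i mod 2].
Applying it to finally: f+11=q, i+10=s, n+11=y, a+10=k, l+11=w, l+10=v, y+11=j.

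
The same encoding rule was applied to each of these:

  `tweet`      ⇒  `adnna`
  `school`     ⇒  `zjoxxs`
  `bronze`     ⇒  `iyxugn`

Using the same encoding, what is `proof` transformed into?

wyxxm

The shift depends on letter class: consonant t→a is +7, but vowel e→n is +9. The rule splits by letter class: vowels +9, consonants +7.
For proof: p(cons)+7=w, r(cons)+7=y, o(vowel)+9=x, o(vowel)+9=x, f(cons)+7=m.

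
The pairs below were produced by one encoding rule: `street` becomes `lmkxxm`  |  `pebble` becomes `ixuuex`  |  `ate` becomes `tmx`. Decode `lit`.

Each letter is shifted forward by 19 in the alphabet (a Caesar shift of +19).
Decoding lit: l−19=s, i−19=p, t−19=a.

spa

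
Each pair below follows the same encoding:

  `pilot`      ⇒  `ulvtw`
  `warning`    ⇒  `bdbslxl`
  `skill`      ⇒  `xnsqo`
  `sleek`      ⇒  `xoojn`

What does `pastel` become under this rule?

udcyhv

Shifts by position in pilot: pos 0: p→u (+5), pos 1: i→l (+3), pos 2: l→v (+10), pos 3: o→t (+5), pos 4: t→w (+3) — repeating every 3. A repeating key of period 3 is used — shifts +5, +3, +10 over and over.
On pastel: p+5=u, a+3=d, s+10=c, t+5=y, e+3=h, l+10=v.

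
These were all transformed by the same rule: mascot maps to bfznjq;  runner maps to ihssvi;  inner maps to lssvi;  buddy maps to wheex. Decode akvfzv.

please

m(12)→b(1) and a(0)→f(5) fit y≡17x+5 (mod 26); the inverse of 17 mod 26 is 23. Each letter's alphabet position (a=0..z=25) is mapped through 17·x+5 mod 26 — an affine cipher.
Decoding akvfzv: a(0)→23·(0−5)≡15=p; k(10)→23·(10−5)≡11=l; v(21)→23·(21−5)≡4=e; f(5)→23·(5−5)≡0=a; z(25)→23·(25−5)≡18=s; v(21)→23·(21−5)≡4=e (all mod 26).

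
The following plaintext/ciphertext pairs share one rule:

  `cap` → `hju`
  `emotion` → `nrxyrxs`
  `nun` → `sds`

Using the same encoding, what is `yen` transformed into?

The shift depends on letter class: consonant c→h is +5, but vowel a→j is +9. Vowels shift forward by 9 and consonants shift forward by 5.
For yen: y(cons)+5=d, e(vowel)+9=n, n(cons)+5=s.

dns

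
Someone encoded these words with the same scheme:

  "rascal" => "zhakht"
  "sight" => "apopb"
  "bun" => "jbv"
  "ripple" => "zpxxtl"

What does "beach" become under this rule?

The rule splits by letter class: vowels +7, consonants +8.
For beach: b(cons)+8=j, e(vowel)+7=l, a(vowel)+7=h, c(cons)+8=k, h(cons)+8=p.

jlhkp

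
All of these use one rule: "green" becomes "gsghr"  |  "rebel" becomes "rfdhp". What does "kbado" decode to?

kayak

In green: g→g is +0, r→s is +1, e→g is +2, e→h is +3 — the shift increases by 1 each position. Letter i (0-indexed) is shifted by i+0, so successive shifts are 0, 1, 2, ….
Reversing it on kbado: k−0=k, b−1=a, a−2=y, d−3=a, o−4=k.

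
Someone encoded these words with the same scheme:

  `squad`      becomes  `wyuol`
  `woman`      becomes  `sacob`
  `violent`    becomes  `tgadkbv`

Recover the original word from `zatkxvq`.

s(18)→w(22) and q(16)→y(24) fit y≡25x+14 (mod 26); the inverse of 25 mod 26 is 25. This is an affine cipher: with a=0,…,z=25, each position x becomes (25x+14) mod 26.
Decoding zatkxvq: z(25)→25·(25−14)≡15=p; a(0)→25·(0−14)≡14=o; t(19)→25·(19−14)≡21=v; k(10)→25·(10−14)≡4=e; x(23)→25·(23−14)≡17=r; v(21)→25·(21−14)≡19=t; q(16)→25·(16−14)≡24=y (all mod 26).

poverty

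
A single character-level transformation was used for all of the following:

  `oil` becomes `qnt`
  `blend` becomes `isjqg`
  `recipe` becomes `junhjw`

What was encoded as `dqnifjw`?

The output letters match the input read backwards, each shifted +5: oil reversed is lio. The word is reversed, then every letter is shifted forward by 5.
Undoing it on dqnifjw: shift back: d−5=y, q−5=l, n−5=i, i−5=d, f−5=a, j−5=e, w−5=r → ylidaer; then reverse → readily.

readily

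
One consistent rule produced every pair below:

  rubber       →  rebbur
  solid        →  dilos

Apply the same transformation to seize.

The output letters match the input read backwards: rubber reversed is rebbur. The word is simply reversed.
On seize: reverse → ezies.

ezies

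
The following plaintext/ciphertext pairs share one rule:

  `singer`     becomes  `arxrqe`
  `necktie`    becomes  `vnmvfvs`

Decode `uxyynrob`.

moonbeam

In singer: s→a is +8, i→r is +9, n→x is +10, g→r is +11 — the shift increases by 1 each position. Letter i (0-indexed) is shifted by i+8, so successive shifts are 8, 9, 10, ….
Decoding uxyynrob: u−8=m, x−9=o, y−10=o, y−11=n, n−12=b, r−13=e, o−14=a, b−15=m.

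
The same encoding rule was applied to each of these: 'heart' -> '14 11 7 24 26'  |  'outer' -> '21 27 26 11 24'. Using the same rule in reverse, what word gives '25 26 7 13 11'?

Letters become their 1-based position plus 6 (so a→7, b→8, …).
Reversing it on 25 26 7 13 11: 25→(25−6)÷1=19=s, 26→(26−6)÷1=20=t, 7→(7−6)÷1=1=a, 13→(13−6)÷1=7=g, 11→(11−6)÷1=5=e.

stage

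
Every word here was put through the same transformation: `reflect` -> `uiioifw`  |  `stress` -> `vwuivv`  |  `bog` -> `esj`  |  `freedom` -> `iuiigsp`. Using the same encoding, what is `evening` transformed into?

iyiqmqj

The shift depends on letter class: consonant r→u is +3, but vowel e→i is +4. Two shifts are in play — +4 for a/e/i/o/u, +3 for every other letter.
On evening: e(vowel)+4=i, v(cons)+3=y, e(vowel)+4=i, n(cons)+3=q, i(vowel)+4=m, n(cons)+3=q, g(cons)+3=j.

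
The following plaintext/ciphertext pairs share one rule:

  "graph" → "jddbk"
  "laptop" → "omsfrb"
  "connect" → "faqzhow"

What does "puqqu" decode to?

miner

The shifts repeat in a cycle of length 2: positions 0,1,… shift by +3, +12, then the pattern repeats.
Reversing it on puqqu: p−3=m, u−12=i, q−3=n, q−12=e, u−3=r.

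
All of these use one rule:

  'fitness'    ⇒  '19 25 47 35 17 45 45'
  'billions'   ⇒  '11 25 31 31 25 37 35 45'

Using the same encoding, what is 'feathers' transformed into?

19 17 9 47 23 17 43 45

With a=1..z=26, the number is 2·pos + 7.
On feathers: f=6→19, e=5→17, a=1→9, t=20→47, h=8→23, e=5→17, r=18→43, s=19→45.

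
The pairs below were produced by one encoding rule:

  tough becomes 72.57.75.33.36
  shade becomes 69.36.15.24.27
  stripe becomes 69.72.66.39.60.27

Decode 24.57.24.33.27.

dodge

With a=1..z=26, the number is 3·pos + 12.
Undoing it on 24.57.24.33.27: 24→(24−12)÷3=4=d, 57→(57−12)÷3=15=o, 24→(24−12)÷3=4=d, 33→(33−12)÷3=7=g, 27→(27−12)÷3=5=e.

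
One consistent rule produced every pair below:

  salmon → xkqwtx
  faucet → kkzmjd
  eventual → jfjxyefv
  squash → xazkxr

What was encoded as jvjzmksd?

elephant

Shifts by position in salmon: pos 0: s→x (+5), pos 1: a→k (+10), pos 2: l→q (+5), pos 3: m→w (+10) — repeating every 2. It's a Vigenère-style cipher with numeric key [5,10]: position i shifts by key[i mod 2].
Undoing it on jvjzmksd: j−5=e, v−10=l, j−5=e, z−10=p, m−5=h, k−10=a, s−5=n, d−10=t.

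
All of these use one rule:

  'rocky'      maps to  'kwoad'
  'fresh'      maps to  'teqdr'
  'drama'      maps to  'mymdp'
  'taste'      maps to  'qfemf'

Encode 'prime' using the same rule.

The output letters match the input read backwards, each shifted +12: rocky reversed is ykcor. Read the word backwards and shift each letter +12.
On prime: reverse → emirp; then shift: e+12=q, m+12=y, i+12=u, r+12=d, p+12=b.

qyudb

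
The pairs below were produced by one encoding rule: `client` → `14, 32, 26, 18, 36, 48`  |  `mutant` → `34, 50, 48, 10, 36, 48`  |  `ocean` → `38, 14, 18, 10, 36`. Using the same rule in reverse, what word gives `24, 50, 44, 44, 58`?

hurry

c(#3)→14 and l(#12)→32: differences scale by 2, so n = 2·pos + 8. The formula is n = 2×(alphabet index, a=1) + 8.
Decoding 24, 50, 44, 44, 58: 24→(24−8)÷2=8=h, 50→(50−8)÷2=21=u, 44→(44−8)÷2=18=r, 44→(44−8)÷2=18=r, 58→(58−8)÷2=25=y.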